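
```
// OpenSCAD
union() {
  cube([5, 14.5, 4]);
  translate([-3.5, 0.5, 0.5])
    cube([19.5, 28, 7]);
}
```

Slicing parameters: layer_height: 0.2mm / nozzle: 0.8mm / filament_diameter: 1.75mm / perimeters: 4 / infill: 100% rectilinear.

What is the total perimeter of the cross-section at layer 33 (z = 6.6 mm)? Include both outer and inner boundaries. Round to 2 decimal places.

95.00 mm

At z = 6.6 mm: the cube is not intersected at this z (z outside [0, 4]); the 19.5×28 cube at (-3.5, 0.5) contributes its full rectangle (perimeter 95.00 mm); Taking the union: only the 19.5×28 cube at (-3.5, 0.5) is present, so the union is just that shape — boundary = 95.00 mm. Overall, the cross-section is a single solid region. Total boundary length (outer) = 95.00 mm.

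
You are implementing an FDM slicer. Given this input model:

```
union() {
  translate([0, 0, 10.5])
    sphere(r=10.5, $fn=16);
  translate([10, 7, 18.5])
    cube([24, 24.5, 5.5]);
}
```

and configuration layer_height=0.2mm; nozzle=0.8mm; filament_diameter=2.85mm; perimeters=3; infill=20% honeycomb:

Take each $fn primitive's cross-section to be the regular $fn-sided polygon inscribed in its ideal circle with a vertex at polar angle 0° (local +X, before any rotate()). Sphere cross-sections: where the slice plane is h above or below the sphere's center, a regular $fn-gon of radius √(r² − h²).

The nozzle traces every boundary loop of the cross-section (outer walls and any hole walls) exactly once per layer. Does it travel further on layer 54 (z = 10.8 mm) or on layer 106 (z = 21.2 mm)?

Layer 54 (z = 10.8): the r=10.5 sphere slices to a regular 16-gon of circumradius 10.496 (√(r²−h²) with h=0.3 from center) (perimeter = 2·16·10.496·sin(180°/16) = 65.52 mm); the cube at (10, 7) does not reach this height (z outside [18.5, 24]); Combining (union): only the r=10.5 sphere is present, so the union is just that shape — boundary = 65.52 mm. So its perimeter = 65.52 mm. Layer 106 (z = 21.2): the sphere does not reach this height (|z−center|=10.700 > r=10.5); the cube at (10, 7) is present — its section is the full 24×24.5 rectangle (perimeter 97.00 mm); Merging all regions: only the 24×24.5 cube at (10, 7) is present, so the union is just that shape — boundary = 97.00 mm. So its perimeter = 97.00 mm. Layer 106 is larger (97.00 vs 65.52 mm).

layer 106 (z = 21.2 mm)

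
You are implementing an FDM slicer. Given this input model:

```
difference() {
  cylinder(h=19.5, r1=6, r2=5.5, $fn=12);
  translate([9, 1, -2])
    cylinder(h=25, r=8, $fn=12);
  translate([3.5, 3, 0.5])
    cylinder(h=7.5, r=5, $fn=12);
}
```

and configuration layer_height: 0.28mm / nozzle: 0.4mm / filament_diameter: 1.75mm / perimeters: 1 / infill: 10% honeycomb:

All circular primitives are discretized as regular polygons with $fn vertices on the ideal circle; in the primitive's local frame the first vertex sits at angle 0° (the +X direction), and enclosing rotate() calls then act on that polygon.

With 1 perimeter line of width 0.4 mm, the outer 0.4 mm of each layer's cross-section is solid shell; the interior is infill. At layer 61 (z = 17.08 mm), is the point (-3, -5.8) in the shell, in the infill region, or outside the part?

At z = 17.08 mm: the cone (r1=6→r2=5.5) has section circumradius 5.562 here — a regular 12-gon; the r=8 cylinder at (9, 1) contributes a regular 12-gon of circumradius 8; the cylinder at (3.5, 3) does not reach this height (z outside [0.5, 8]); Taking the first minus the rest: starting from the cone, the r=8 cylinder at (9, 1) partially overlaps it — only the 27.38 mm² overlap (of its 192.00 mm²) is removed, clipping the outline — 1 connected region. Overall, the cross-section is a single solid region. The nearest boundary edge runs (-0.00, -5.56)→(-2.78, -4.82); distance from the point to it = 1.01 mm. The point is not inside any of the regions above, so it lies outside the cross-section (1.01 mm from the nearest boundary).

outside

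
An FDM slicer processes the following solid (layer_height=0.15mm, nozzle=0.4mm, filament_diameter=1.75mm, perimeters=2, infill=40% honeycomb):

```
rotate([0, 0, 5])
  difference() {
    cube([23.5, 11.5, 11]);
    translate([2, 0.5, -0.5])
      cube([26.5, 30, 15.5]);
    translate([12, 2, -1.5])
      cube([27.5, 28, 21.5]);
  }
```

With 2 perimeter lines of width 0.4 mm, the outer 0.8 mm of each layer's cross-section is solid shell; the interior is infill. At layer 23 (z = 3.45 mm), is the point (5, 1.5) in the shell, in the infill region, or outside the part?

At z = 3.45 mm: the cube is present — its section is the full 23.5×11.5 rectangle; the 26.5×30 cube at (2, 0.5) contributes its full rectangle; the cube at (12, 2) (footprint 27.5×28) is included at this height; Taking the first minus the rest: starting from the 23.5×11.5 cube, the 26.5×30 cube at (2, 0.5) partially overlaps it — only the 236.50 mm² overlap (of its 795.00 mm²) is removed, clipping the outline; the 27.5×28 cube at (12, 2) misses the remaining region (no effect) — 1 connected region; (rotated 5° about Z; rotation is an isometry so areas/perimeters/island counts are preserved). Overall, the cross-section is a single solid region. Undo the 5° rotation: the query point maps to (5.112, 1.059) in the un-rotated model frame. The nearest boundary edge runs (2.00, 0.50)→(23.50, 0.50); distance from the point to it = 0.56 mm. The point is not inside any of the regions above, so it lies outside the cross-section (0.56 mm from the nearest boundary).

outside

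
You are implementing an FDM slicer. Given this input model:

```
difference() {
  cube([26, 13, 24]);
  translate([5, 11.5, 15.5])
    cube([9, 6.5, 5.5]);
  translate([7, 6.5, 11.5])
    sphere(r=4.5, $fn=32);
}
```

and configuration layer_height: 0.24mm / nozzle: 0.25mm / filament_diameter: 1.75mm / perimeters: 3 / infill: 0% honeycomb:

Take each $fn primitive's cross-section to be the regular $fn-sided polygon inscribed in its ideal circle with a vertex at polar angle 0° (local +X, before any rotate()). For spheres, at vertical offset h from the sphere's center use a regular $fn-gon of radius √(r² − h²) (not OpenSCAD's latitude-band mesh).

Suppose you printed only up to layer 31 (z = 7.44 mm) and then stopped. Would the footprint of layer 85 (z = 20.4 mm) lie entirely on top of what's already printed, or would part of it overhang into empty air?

Compare the two slices. At z = 7.44: the 26×13 cube contributes its full rectangle (area 338.00 mm²); the cube at (5, 11.5) is not intersected at this z (z outside [15.5, 21]); the sphere at (7, 6.5): section is a regular 32-gon, circumradius = √(r²−h²) = √(4.5²−4.06²) = 1.941 (area = (32/2)·1.941²·sin(360°/32) = 11.76 mm²); Taking the first minus the rest: starting from the 26×13 cube (338.00 mm²), the r=4.5 sphere at (7, 6.5) lies wholly inside it (removes its full 11.76 mm² and its 12.17 mm outline becomes a hole wall) — area = 326.24 mm². At z = 20.4: the cube is present — its section is the full 26×13 rectangle (area 338.00 mm²); the cube at (5, 11.5) is present — its section is the full 9×6.5 rectangle (area 58.50 mm²); the sphere at (7, 6.5) is not intersected at this z (|z−center|=8.900 > r=4.5); After the difference (first − rest): starting from the 26×13 cube (338.00 mm²), the 9×6.5 cube at (5, 11.5) partially overlaps it — only the 13.50 mm² overlap (of its 58.50 mm²) is removed, clipping the outline — area = 324.50 mm². Checking containment: at z = 20.4 the cross-section extends beyond the z = 7.44 cross-section by about 11.76 mm².

part overhangs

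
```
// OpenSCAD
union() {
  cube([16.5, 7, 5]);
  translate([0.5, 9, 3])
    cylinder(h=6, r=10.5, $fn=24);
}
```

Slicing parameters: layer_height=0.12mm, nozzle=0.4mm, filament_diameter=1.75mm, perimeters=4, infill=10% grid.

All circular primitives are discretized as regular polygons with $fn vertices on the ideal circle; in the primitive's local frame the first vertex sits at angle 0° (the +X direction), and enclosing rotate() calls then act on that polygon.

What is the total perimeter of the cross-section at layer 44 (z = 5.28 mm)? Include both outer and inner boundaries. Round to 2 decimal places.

At z = 5.28 mm: the cube is absent (z outside [0, 5]); the r=10.5 cylinder at (0.5, 9) contributes a regular 24-gon of circumradius 10.5 (perimeter = 2·24·10.500·sin(180°/24) = 65.79 mm); Combining (union): only the r=10.5 cylinder at (0.5, 9) is present, so the union is just that shape — boundary = 65.79 mm. Overall, the cross-section is a single solid region. Total boundary length (outer) = 65.79 mm.

65.79 mm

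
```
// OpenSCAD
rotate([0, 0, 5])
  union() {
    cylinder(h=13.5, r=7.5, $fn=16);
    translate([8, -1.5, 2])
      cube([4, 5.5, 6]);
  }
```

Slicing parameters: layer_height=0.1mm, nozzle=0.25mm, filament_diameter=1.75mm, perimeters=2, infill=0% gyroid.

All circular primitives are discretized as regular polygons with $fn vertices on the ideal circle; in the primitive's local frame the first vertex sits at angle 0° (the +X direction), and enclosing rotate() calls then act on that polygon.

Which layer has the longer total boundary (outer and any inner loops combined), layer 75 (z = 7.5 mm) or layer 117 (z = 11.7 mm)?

Layer 75 (z = 7.5): the cylinder: section is a regular 16-gon, circumradius r=7.5 (perimeter = 2·16·7.500·sin(180°/16) = 46.82 mm); the cube at (8, -1.5) is present — its section is the full 4×5.5 rectangle (perimeter 19.00 mm); Combining (union): the 2 present regions are separate (no shared area or edge), so areas and boundary lengths simply add and each stays a separate island — boundary = 65.82 mm; (whole slice rotated 5° about Z — lengths, areas and connectivity unchanged). So its perimeter = 65.82 mm. Layer 117 (z = 11.7): the r=7.5 cylinder gives a regular 16-gon of circumradius 7.5 (constant along its height) (perimeter = 2·16·7.500·sin(180°/16) = 46.82 mm); the cube at (8, -1.5) is absent (z outside [2, 8]); Combining (union): only the r=7.5 cylinder is present, so the union is just that shape — boundary = 46.82 mm; (rotated 5° about Z; rotation is an isometry so areas/perimeters/island counts are preserved). So its perimeter = 46.82 mm. Layer 75 is larger (65.82 vs 46.82 mm).

layer 75 (z = 7.5 mm)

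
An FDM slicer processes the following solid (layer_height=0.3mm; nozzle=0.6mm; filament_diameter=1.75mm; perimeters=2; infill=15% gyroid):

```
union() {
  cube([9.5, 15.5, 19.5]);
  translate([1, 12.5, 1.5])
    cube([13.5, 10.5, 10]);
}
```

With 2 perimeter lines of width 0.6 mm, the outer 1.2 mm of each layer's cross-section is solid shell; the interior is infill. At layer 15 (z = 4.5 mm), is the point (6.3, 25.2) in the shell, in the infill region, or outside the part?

At z = 4.5 mm: the 9.5×15.5 cube contributes its full rectangle; the cube at (1, 12.5) (footprint 13.5×10.5) is included at this height; Merging all regions: the regions partially overlap (shared area 25.50 mm²), so overlapping operands fuse into one piece — 1 connected region. Overall, the cross-section is a single solid region. The nearest boundary edge runs (1.00, 23.00)→(14.50, 23.00); distance from the point to it = 2.20 mm. The point is not inside any of the regions above, so it lies outside the cross-section (2.20 mm from the nearest boundary).

outside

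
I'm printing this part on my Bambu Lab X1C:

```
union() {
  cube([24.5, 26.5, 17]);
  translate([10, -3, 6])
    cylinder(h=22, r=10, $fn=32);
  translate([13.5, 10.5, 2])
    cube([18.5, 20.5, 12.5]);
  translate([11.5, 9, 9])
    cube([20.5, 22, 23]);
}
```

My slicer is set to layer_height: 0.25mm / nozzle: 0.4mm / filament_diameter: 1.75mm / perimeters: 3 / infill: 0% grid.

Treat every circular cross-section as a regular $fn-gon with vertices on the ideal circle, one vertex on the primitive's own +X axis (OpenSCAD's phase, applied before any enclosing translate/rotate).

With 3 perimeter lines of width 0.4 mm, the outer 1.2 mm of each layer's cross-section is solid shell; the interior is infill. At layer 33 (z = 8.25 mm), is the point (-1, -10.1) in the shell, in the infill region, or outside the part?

outside

At z = 8.25 mm: the cube (footprint 24.5×26.5) is included at this height; the cylinder at (10, -3): section is a regular 32-gon, circumradius r=10; the 18.5×20.5 cube at (13.5, 10.5) contributes its full rectangle; the cube at (11.5, 9) is absent (z outside [9, 32]); Combining (union): the regions partially overlap (shared area 273.18 mm²), so overlapping operands fuse into one piece — 1 connected region. Overall, the cross-section is a single solid region. The nearest boundary edge runs (2.93, -10.07)→(1.69, -8.56); distance from the point to it = 3.10 mm. The point is not inside any of the regions above, so it lies outside the cross-section (3.10 mm from the nearest boundary).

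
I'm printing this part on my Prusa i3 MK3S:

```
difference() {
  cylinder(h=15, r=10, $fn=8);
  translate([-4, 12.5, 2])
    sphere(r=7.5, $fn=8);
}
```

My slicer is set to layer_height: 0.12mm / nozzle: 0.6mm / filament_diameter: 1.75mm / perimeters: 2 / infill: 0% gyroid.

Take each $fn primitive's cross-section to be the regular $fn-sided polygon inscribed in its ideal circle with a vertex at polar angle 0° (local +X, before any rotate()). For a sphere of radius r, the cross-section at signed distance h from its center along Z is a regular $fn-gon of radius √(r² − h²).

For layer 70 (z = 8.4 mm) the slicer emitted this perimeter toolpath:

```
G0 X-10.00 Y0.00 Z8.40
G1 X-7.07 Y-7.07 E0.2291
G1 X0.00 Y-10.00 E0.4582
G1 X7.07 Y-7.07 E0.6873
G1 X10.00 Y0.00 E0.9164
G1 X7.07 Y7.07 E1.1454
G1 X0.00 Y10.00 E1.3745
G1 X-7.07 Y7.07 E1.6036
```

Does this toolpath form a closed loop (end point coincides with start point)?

no

Start point (G0): (-10.00, 0.00). End point (last G1): the path does not return to the start — open.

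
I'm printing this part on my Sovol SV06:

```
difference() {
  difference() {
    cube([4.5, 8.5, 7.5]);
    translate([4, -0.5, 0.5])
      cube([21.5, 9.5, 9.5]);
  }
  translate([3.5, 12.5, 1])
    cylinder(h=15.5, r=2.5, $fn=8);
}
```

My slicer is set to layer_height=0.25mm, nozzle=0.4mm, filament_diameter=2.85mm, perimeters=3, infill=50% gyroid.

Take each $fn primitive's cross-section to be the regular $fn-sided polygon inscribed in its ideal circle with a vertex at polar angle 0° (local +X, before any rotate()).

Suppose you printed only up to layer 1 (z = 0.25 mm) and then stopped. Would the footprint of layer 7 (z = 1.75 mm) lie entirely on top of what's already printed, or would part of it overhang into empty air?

Compare the two slices. At z = 0.25: the cube is present — its section is the full 4.5×8.5 rectangle (area 38.25 mm²); the cube at (4, -0.5) is absent (z outside [0.5, 10]); Subtracting the remaining from the first: none of the subtracted shapes is present at this height, so the 4.5×8.5 cube is unchanged — area = 38.25 mm²; the cylinder at (3.5, 12.5) is absent (z outside [1, 16.5]); After the difference (first − rest): none of the subtracted shapes is present at this height, so the result so far is unchanged — area = 38.25 mm². At z = 1.75: the 4.5×8.5 cube contributes its full rectangle (area 38.25 mm²); the 21.5×9.5 cube at (4, -0.5) contributes its full rectangle (area 204.25 mm²); Taking the first minus the rest: starting from the 4.5×8.5 cube (38.25 mm²), the 21.5×9.5 cube at (4, -0.5) partially overlaps it — only the 4.25 mm² overlap (of its 204.25 mm²) is removed, clipping the outline — area = 34.00 mm²; the r=2.5 cylinder at (3.5, 12.5) gives a regular 8-gon of circumradius 2.5 (constant along its height) (area = (8/2)·2.500²·sin(360°/8) = 17.68 mm²); After the difference (first − rest): starting from the result so far (34.00 mm²), the r=2.5 cylinder at (3.5, 12.5) misses the remaining region (no effect) — area = 34.00 mm². Checking containment: the cross-section at z = 1.75 is a subset of the cross-section at z = 0.25.

entirely on top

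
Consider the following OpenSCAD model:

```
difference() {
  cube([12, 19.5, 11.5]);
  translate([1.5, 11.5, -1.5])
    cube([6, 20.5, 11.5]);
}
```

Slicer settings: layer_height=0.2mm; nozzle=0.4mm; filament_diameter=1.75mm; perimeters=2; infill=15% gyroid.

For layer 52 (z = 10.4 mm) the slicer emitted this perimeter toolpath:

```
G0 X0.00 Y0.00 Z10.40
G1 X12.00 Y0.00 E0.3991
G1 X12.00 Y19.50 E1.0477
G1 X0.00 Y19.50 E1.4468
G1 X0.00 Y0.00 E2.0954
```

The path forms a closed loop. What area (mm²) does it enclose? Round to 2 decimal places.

Apply the shoelace formula to the sequence of (X, Y) vertices; enclosed area = 234.00 mm².

234.00 mm²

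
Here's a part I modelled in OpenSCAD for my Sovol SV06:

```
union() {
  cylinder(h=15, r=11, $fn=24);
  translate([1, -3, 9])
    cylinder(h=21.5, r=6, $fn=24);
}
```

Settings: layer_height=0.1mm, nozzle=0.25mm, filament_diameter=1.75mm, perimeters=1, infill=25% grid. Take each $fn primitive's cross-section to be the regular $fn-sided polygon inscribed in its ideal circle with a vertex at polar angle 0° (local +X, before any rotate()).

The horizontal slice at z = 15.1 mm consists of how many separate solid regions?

At z = 15.1 mm: the cylinder does not reach this height (z outside [0, 15]); the r=6 cylinder at (1, -3) gives a regular 24-gon of circumradius 6 (constant along its height); Merging all regions: only the r=6 cylinder at (1, -3) is present, so the union is just that shape — 1 connected region. The result has 1 disconnected region.

1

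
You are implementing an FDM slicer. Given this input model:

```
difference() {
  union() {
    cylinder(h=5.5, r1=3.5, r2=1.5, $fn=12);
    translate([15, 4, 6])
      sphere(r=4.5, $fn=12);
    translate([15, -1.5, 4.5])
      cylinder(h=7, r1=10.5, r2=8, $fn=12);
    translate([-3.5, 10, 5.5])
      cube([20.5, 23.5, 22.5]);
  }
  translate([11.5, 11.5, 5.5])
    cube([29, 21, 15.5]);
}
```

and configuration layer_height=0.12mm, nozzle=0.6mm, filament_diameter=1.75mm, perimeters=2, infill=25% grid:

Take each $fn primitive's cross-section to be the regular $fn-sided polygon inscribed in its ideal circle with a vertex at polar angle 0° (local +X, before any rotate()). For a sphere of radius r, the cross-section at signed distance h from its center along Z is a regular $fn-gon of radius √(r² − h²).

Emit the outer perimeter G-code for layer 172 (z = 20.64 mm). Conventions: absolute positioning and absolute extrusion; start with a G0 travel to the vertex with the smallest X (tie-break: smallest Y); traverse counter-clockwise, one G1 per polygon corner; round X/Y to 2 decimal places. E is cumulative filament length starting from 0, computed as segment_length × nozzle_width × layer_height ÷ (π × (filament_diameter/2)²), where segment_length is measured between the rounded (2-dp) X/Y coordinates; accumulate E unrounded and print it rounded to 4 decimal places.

At z = 20.64 mm: the cone is absent (z outside [0, 5.5]); the sphere at (15, 4) is absent (|z−center|=14.640 > r=4.5); the cone at (15, -1.5) does not reach this height (z outside [4.5, 11.5]); the cube at (-3.5, 10) (footprint 20.5×23.5) is included at this height; Taking the union: only the 20.5×23.5 cube at (-3.5, 10) is present, so the union is just that shape — 1 connected region; the cube at (11.5, 11.5) (footprint 29×21) is included at this height; Taking the first minus the rest: starting from the result so far, the 29×21 cube at (11.5, 11.5) partially overlaps it — only the 115.50 mm² overlap (of its 609.00 mm²) is removed, clipping the outline — 1 connected region. The outline is a single polygon with 8 vertices. Extrusion per mm of travel: 0.6 × 0.12 / (π × 0.875²) = 0.029934. Accumulating E over each segment gives final E = 2.9635.

G0 X-3.50 Y10.00 Z20.64
G1 X17.00 Y10.00 E0.6136
G1 X17.00 Y11.50 E0.6586
G1 X11.50 Y11.50 E0.8232
G1 X11.50 Y32.50 E1.4518
G1 X17.00 Y32.50 E1.6164
G1 X17.00 Y33.50 E1.6464
G1 X-3.50 Y33.50 E2.2600
G1 X-3.50 Y10.00 E2.9635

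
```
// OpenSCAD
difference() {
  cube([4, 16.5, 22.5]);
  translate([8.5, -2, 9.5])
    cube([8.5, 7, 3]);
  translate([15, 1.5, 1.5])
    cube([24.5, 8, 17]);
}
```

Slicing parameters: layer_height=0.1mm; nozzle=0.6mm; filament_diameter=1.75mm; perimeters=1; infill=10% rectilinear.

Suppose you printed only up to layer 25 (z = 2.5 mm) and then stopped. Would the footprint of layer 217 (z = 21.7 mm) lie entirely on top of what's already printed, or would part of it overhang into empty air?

entirely on top

Compare the two slices. At z = 2.5: the cube is present — its section is the full 4×16.5 rectangle (area 66.00 mm²); the cube at (8.5, -2) does not reach this height (z outside [9.5, 12.5]); the cube at (15, 1.5) (footprint 24.5×8) is included at this height (area 196.00 mm²); Taking the first minus the rest: starting from the 4×16.5 cube (66.00 mm²), the 24.5×8 cube at (15, 1.5) misses the remaining region (no effect) — area = 66.00 mm². At z = 21.7: the 4×16.5 cube contributes its full rectangle (area 66.00 mm²); the cube at (8.5, -2) is absent (z outside [9.5, 12.5]); the cube at (15, 1.5) does not reach this height (z outside [1.5, 18.5]); After the difference (first − rest): none of the subtracted shapes is present at this height, so the 4×16.5 cube is unchanged — area = 66.00 mm². Checking containment: the cross-section at z = 21.7 is a subset of the cross-section at z = 2.5.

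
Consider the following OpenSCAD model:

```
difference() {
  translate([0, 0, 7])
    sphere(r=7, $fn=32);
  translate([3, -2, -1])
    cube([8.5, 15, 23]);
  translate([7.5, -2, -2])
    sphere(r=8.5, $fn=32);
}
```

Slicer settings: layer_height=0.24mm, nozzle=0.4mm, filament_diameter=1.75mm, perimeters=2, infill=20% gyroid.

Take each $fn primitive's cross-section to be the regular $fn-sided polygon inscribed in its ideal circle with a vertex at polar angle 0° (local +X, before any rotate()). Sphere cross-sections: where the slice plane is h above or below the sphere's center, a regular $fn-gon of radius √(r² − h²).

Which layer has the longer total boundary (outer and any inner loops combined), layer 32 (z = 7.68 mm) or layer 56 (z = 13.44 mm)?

Layer 32 (z = 7.68): the r=7 sphere slices to a regular 32-gon of circumradius 6.967 (√(r²−h²) with h=0.68 from center) (perimeter = 2·32·6.967·sin(180°/32) = 43.70 mm); the cube at (3, -2) is present — its section is the full 8.5×15 rectangle (perimeter 47.00 mm); the sphere at (7.5, -2) does not reach this height (|z−center|=9.680 > r=8.5); After the difference (first − rest): starting from the r=7 sphere, the 8.5×15 cube at (3, -2) partially overlaps it — only the 25.40 mm² overlap (of its 127.50 mm²) is removed, clipping the outline — boundary = 45.75 mm. So its perimeter = 45.75 mm. Layer 56 (z = 13.44): the sphere: section is a regular 32-gon, circumradius = √(r²−h²) = √(7²−6.44²) = 2.743 (perimeter = 2·32·2.743·sin(180°/32) = 17.21 mm); the cube at (3, -2) is present — its section is the full 8.5×15 rectangle (perimeter 47.00 mm); the sphere at (7.5, -2) is absent (|z−center|=15.440 > r=8.5); Subtracting the remaining from the first: starting from the r=7 sphere, the 8.5×15 cube at (3, -2) misses the remaining region (no effect) — boundary = 17.21 mm. So its perimeter = 17.21 mm. Layer 32 is larger (45.75 vs 17.21 mm).

layer 32 (z = 7.68 mm)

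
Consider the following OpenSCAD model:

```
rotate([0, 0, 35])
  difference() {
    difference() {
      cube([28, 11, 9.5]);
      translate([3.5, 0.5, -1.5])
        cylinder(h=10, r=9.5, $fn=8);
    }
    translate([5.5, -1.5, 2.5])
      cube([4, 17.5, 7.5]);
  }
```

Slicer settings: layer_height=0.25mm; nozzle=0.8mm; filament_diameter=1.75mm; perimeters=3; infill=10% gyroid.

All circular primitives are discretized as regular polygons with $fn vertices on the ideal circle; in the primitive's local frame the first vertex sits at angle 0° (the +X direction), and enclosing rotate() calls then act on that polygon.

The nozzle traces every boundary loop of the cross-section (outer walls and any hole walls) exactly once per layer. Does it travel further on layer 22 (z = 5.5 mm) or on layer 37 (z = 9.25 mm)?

Layer 22 (z = 5.5): the cube is present — its section is the full 28×11 rectangle (perimeter 78.00 mm); the cylinder at (3.5, 0.5): section is a regular 8-gon, circumradius r=9.5 (perimeter = 2·8·9.500·sin(180°/8) = 58.17 mm); After the difference (first − rest): starting from the 28×11 cube, the r=9.5 cylinder at (3.5, 0.5) partially overlaps it — only the 100.98 mm² overlap (of its 255.27 mm²) is removed, clipping the outline — boundary = 75.53 mm; the cube at (5.5, -1.5) is present — its section is the full 4×17.5 rectangle (perimeter 43.00 mm); After the difference (first − rest): starting from that combined region, the 4×17.5 cube at (5.5, -1.5) partially overlaps it — only the 10.63 mm² overlap (of its 70.00 mm²) is removed, clipping the outline — boundary = 72.51 mm; (rotated 35° about Z; rotation is an isometry so areas/perimeters/island counts are preserved). So its perimeter = 72.51 mm. Layer 37 (z = 9.25): the cube (footprint 28×11) is included at this height (perimeter 78.00 mm); the cylinder at (3.5, 0.5) does not reach this height (z outside [-1.5, 8.5]); Taking the first minus the rest: none of the subtracted shapes is present at this height, so the 28×11 cube is unchanged — boundary = 78.00 mm; the cube at (5.5, -1.5) (footprint 4×17.5) is included at this height (perimeter 43.00 mm); Taking the first minus the rest: starting from the result so far, the 4×17.5 cube at (5.5, -1.5) partially overlaps it — only the 44.00 mm² overlap (of its 70.00 mm²) is removed, clipping the outline — boundary = 92.00 mm; (whole slice rotated 35° about Z — lengths, areas and connectivity unchanged). So its perimeter = 92.00 mm. Layer 37 is larger (92.00 vs 72.51 mm).

layer 37 (z = 9.25 mm)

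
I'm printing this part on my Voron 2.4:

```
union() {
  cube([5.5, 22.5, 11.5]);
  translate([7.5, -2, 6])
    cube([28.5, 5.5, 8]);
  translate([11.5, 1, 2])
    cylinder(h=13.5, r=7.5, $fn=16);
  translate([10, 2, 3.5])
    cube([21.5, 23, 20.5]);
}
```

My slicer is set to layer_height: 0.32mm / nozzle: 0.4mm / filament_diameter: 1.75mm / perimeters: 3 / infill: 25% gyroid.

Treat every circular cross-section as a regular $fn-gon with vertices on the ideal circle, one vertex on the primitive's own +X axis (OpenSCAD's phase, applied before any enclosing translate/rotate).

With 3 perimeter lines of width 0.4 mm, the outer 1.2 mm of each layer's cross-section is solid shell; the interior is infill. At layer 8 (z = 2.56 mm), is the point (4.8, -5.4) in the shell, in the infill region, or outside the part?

outside

At z = 2.56 mm: the cube is present — its section is the full 5.5×22.5 rectangle; the cube at (7.5, -2) is absent (z outside [6, 14]); the r=7.5 cylinder at (11.5, 1) gives a regular 16-gon of circumradius 7.5 (constant along its height); the cube at (10, 2) is not intersected at this z (z outside [3.5, 24]); Taking the union: the regions partially overlap (shared area 5.53 mm²), so overlapping operands fuse into one piece — 1 connected region. Overall, the cross-section is a single solid region. The nearest boundary edge runs (8.63, -5.93)→(6.20, -4.30); distance from the point to it = 1.78 mm. The point is not inside any of the regions above, so it lies outside the cross-section (1.78 mm from the nearest boundary).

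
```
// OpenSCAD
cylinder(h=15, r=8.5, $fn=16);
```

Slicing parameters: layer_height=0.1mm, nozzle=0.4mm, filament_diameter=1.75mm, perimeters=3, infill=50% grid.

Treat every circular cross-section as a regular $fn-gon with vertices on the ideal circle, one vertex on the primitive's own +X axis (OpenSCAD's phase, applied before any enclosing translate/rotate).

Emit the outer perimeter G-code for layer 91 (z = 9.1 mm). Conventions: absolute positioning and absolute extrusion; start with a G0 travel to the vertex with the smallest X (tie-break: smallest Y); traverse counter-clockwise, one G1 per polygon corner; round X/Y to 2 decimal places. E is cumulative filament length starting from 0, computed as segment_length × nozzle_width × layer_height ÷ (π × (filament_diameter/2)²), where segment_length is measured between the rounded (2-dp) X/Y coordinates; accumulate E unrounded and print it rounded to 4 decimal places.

G0 X-8.50 Y0.00 Z9.10
G1 X-7.85 Y-3.25 E0.0551
G1 X-6.01 Y-6.01 E0.1103
G1 X-3.25 Y-7.85 E0.1654
G1 X0.00 Y-8.50 E0.2206
G1 X3.25 Y-7.85 E0.2757
G1 X6.01 Y-6.01 E0.3308
G1 X7.85 Y-3.25 E0.3860
G1 X8.50 Y0.00 E0.4411
G1 X7.85 Y3.25 E0.4962
G1 X6.01 Y6.01 E0.5514
G1 X3.25 Y7.85 E0.6066
G1 X0.00 Y8.50 E0.6617
G1 X-3.25 Y7.85 E0.7168
G1 X-6.01 Y6.01 E0.7720
G1 X-7.85 Y3.25 E0.8271
G1 X-8.50 Y0.00 E0.8823

At z = 9.1 mm: the r=8.5 cylinder gives a regular 16-gon of circumradius 8.5 (constant along its height). The outline is a single polygon with 16 vertices. Extrusion per mm of travel: 0.4 × 0.1 / (π × 0.875²) = 0.016630. Accumulating E over each segment gives final E = 0.8823.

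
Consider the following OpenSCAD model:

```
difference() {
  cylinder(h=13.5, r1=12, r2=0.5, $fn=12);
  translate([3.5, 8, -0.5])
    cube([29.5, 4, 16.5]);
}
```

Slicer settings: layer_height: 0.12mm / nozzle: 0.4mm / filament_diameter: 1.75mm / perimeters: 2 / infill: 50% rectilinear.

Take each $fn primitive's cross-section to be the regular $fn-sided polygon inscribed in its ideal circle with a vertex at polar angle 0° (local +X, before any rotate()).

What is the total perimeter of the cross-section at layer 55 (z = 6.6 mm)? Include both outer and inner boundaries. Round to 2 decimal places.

39.62 mm

At z = 6.6 mm: the cone: at t=0.489 of its height the radius interpolates to r₁+(r₂−r₁)t = 6.378, giving a regular 12-gon of that circumradius (perimeter = 2·12·6.378·sin(180°/12) = 39.62 mm); the cube at (3.5, 8) is present — its section is the full 29.5×4 rectangle (perimeter 67.00 mm); Subtracting the remaining from the first: starting from the cone, the 29.5×4 cube at (3.5, 8) misses the remaining region (no effect) — boundary = 39.62 mm. Overall, the cross-section is a single solid region. Total boundary length (outer) = 39.62 mm.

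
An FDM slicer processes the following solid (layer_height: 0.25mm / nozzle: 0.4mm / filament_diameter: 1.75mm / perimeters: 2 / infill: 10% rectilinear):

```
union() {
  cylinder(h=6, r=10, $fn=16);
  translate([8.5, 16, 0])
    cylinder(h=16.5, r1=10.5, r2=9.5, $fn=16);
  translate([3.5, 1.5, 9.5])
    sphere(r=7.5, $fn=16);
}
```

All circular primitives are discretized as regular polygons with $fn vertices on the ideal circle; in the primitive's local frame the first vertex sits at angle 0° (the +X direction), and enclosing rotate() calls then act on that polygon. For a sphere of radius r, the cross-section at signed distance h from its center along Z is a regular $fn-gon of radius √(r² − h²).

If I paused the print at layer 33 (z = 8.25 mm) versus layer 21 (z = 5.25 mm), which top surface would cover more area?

Layer 33 (z = 8.25): the cylinder is absent (z outside [0, 6]); the cone at (8.5, 16) (r1=10.5→r2=9.5) has section circumradius 10.000 here — a regular 16-gon (area = (16/2)·10.000²·sin(360°/16) = 306.15 mm²); the sphere at (3.5, 1.5): section is a regular 16-gon, circumradius = √(r²−h²) = √(7.5²−1.25²) = 7.395 (area = (16/2)·7.395²·sin(360°/16) = 167.42 mm²); Merging all regions: the regions partially overlap — summed areas 473.57 mm² minus the doubly-counted overlap 9.44 mm² gives 464.13 mm² — area = 464.13 mm². So its area = 464.13 mm². Layer 21 (z = 5.25): the r=10 cylinder gives a regular 16-gon of circumradius 10 (constant along its height) (area = (16/2)·10.000²·sin(360°/16) = 306.15 mm²); the cone at (8.5, 16) (r1=10.5→r2=9.5) has section circumradius 10.182 here — a regular 16-gon (area = (16/2)·10.182²·sin(360°/16) = 317.38 mm²); the sphere at (3.5, 1.5): section is a regular 16-gon, circumradius = √(r²−h²) = √(7.5²−4.25²) = 6.180 (area = (16/2)·6.180²·sin(360°/16) = 116.91 mm²); Merging all regions: the regions partially overlap — summed areas 740.44 mm² minus the doubly-counted overlap 126.96 mm² gives 613.48 mm² — area = 613.48 mm². So its area = 613.48 mm². Layer 21 is larger (613.48 vs 464.13 mm²).

layer 21 (z = 5.25 mm)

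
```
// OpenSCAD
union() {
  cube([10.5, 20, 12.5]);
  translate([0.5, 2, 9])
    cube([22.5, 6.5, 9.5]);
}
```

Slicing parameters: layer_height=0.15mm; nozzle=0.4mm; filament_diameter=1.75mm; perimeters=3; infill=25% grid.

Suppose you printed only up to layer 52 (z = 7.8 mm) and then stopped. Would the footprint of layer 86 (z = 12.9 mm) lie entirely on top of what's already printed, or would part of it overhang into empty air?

Compare the two slices. At z = 7.8: the cube is present — its section is the full 10.5×20 rectangle (area 210.00 mm²); the cube at (0.5, 2) is absent (z outside [9, 18.5]); Merging all regions: only the 10.5×20 cube is present, so the union is just that shape — area = 210.00 mm². At z = 12.9: the cube is not intersected at this z (z outside [0, 12.5]); the 22.5×6.5 cube at (0.5, 2) contributes its full rectangle (area 146.25 mm²); Combining (union): only the 22.5×6.5 cube at (0.5, 2) is present, so the union is just that shape — area = 146.25 mm². Checking containment: at z = 12.9 the cross-section extends beyond the z = 7.8 cross-section by about 81.25 mm².

part overhangs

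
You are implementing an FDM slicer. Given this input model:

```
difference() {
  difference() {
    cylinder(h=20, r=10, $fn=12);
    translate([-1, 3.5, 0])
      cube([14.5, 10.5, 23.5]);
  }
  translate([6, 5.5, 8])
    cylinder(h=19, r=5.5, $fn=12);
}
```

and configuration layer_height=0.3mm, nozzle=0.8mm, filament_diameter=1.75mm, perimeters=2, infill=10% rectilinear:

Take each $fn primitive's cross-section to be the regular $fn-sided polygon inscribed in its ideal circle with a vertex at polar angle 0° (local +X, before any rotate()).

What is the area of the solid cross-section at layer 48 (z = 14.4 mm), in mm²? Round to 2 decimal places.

229.71 mm²

At z = 14.4 mm: the r=10 cylinder gives a regular 12-gon of circumradius 10 (constant along its height) (area = (12/2)·10.000²·sin(360°/12) = 300.00 mm²); the 14.5×10.5 cube at (-1, 3.5) contributes its full rectangle (area 152.25 mm²); Subtracting the remaining from the first: starting from the r=10 cylinder (300.00 mm²), the 14.5×10.5 cube at (-1, 3.5) partially overlaps it — only the 48.01 mm² overlap (of its 152.25 mm²) is removed, clipping the outline — area = 251.99 mm²; the cylinder at (6, 5.5): section is a regular 12-gon, circumradius r=5.5 (area = (12/2)·5.500²·sin(360°/12) = 90.75 mm²); After the difference (first − rest): starting from that combined region (251.99 mm²), the r=5.5 cylinder at (6, 5.5) partially overlaps it — only the 22.28 mm² overlap (of its 90.75 mm²) is removed, clipping the outline — area = 229.71 mm². Overall, the cross-section is a single solid region. Net area = 229.71 mm².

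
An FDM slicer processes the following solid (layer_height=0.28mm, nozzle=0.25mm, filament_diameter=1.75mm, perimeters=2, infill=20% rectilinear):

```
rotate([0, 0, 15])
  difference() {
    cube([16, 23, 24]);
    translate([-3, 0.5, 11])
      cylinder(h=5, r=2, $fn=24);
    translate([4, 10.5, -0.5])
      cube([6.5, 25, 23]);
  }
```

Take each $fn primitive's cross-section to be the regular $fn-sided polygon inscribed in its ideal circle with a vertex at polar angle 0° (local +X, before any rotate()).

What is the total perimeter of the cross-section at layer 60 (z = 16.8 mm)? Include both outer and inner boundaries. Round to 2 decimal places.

At z = 16.8 mm: the cube (footprint 16×23) is included at this height (perimeter 78.00 mm); the cylinder at (-3, 0.5) does not reach this height (z outside [11, 16]); the cube at (4, 10.5) is present — its section is the full 6.5×25 rectangle (perimeter 63.00 mm); After the difference (first − rest): starting from the 16×23 cube, the 6.5×25 cube at (4, 10.5) partially overlaps it — only the 81.25 mm² overlap (of its 162.50 mm²) is removed, clipping the outline — boundary = 103.00 mm; (rotated 15° about Z; rotation is an isometry so areas/perimeters/island counts are preserved). Overall, the cross-section is a single solid region. Total boundary length (outer) = 103.00 mm.

103.00 mm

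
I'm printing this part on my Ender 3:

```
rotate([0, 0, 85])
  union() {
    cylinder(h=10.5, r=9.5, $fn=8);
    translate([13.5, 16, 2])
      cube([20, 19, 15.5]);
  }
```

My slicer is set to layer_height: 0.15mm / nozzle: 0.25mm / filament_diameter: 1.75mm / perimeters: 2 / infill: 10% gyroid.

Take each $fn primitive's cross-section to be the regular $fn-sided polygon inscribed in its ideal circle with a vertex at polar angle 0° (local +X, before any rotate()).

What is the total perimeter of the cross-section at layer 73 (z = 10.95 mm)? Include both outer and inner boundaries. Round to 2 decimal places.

At z = 10.95 mm: the cylinder is absent (z outside [0, 10.5]); the cube at (13.5, 16) is present — its section is the full 20×19 rectangle (perimeter 78.00 mm); Taking the union: only the 20×19 cube at (13.5, 16) is present, so the union is just that shape — boundary = 78.00 mm; (rotated 85° about Z; rotation is an isometry so areas/perimeters/island counts are preserved). Overall, the cross-section is a single solid region. Total boundary length (outer) = 78.00 mm.

78.00 mm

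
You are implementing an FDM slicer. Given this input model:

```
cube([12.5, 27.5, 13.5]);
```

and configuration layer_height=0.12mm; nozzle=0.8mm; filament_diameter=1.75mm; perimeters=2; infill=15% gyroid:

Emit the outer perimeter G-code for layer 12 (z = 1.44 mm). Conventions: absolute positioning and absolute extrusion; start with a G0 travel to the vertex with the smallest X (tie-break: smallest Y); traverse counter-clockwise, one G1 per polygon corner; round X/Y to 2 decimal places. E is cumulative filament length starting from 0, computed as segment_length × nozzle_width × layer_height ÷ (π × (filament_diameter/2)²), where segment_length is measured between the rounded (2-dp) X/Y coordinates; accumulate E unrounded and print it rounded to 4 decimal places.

G0 X0.00 Y0.00 Z1.44
G1 X12.50 Y0.00 E0.4989
G1 X12.50 Y27.50 E1.5965
G1 X0.00 Y27.50 E2.0954
G1 X0.00 Y0.00 E3.1930

At z = 1.44 mm: the 12.5×27.5 cube contributes its full rectangle. The outline is a single polygon with 4 vertices. Extrusion per mm of travel: 0.8 × 0.12 / (π × 0.875²) = 0.039912. Accumulating E over each segment gives final E = 3.1930.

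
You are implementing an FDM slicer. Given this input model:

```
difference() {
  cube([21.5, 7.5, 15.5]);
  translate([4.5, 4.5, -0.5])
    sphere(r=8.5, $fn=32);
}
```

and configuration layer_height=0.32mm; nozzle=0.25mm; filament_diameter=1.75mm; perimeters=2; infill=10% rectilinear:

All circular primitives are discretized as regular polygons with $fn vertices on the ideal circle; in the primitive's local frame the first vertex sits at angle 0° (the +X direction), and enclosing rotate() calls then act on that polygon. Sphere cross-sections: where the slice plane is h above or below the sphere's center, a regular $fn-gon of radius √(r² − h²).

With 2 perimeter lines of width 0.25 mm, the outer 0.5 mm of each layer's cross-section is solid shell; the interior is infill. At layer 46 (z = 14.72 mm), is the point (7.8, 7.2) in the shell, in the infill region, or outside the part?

shell

At z = 14.72 mm: the cube is present — its section is the full 21.5×7.5 rectangle; the sphere at (4.5, 4.5) is not intersected at this z (|z−center|=15.220 > r=8.5); After the difference (first − rest): none of the subtracted shapes is present at this height, so the 21.5×7.5 cube is unchanged — 1 connected region. Overall, the cross-section is a single solid region. The nearest boundary edge runs (21.50, 7.50)→(0.00, 7.50); distance from the point to it = 0.30 mm. The point is inside the cross-section, 0.30 mm from the nearest boundary — within the 0.5 mm shell band (2 × 0.25).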